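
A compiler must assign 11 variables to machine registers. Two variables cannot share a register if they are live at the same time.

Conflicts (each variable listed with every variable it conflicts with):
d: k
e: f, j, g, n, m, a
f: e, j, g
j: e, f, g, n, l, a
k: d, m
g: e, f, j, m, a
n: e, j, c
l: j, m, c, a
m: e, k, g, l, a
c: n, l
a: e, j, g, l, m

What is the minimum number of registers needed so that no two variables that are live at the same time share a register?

e, f, j, g pairwise conflict, so at least 4 registers are needed.
Using 4 registers: d=1, e=2, f=3, j=1, k=2, g=4, n=3, l=2, m=1, c=1, a=3. Every pair that conflicts lands in different registers.

4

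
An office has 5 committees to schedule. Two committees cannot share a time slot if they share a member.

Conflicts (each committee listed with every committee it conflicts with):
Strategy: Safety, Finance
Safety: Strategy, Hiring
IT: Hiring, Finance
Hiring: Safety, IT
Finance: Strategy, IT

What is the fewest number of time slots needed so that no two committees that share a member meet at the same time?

The cycle Finance-IT-Hiring-Safety-Strategy-Finance has odd length 5, so it cannot be 2-colored; at least 3 time slots are needed.
3 time slots suffice: time slot 1 → {Hiring, Finance}; time slot 2 → {Strategy, IT}; time slot 3 → {Safety}. Every pair that conflicts lands in different time slots.

3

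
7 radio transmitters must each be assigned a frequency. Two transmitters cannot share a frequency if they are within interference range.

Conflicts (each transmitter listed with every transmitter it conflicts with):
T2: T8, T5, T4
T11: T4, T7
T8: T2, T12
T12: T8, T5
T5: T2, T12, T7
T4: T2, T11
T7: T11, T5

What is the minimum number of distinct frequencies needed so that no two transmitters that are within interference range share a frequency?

3

The cycle T7-T11-T4-T2-T5-T7 has odd length 5, so it cannot be 2-colored; at least 3 frequencies are needed.
3 frequencies suffice: frequency 1 → {T8, T5, T4}; frequency 2 → {T2, T12, T7}; frequency 3 → {T11}. No two conflicting transmitters share a frequency.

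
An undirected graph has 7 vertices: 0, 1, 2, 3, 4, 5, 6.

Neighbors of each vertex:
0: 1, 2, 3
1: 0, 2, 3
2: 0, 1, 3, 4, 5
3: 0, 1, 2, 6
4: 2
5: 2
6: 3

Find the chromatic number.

0, 1, 2, 3 form a clique, so at least 4 colors are needed.
4 colors suffice: color a → {2, 6}; color b → {3, 4, 5}; color c → {1}; color d → {0}. No two adjacent vertices share a color.

4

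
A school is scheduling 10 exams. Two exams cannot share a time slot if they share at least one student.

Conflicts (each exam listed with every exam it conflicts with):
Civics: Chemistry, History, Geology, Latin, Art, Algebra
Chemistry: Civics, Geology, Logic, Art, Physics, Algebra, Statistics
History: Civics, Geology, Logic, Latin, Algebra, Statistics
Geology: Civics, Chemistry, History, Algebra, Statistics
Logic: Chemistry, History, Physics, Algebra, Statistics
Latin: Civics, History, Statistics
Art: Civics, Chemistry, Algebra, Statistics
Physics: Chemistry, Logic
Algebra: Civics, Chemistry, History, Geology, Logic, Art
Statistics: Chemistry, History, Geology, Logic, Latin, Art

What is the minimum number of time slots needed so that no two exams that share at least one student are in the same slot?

Civics, Chemistry, Art, Algebra all conflict with each other, so at least 4 time slots are needed.
4 time slots suffice: time slot 1 → {Chemistry, History}; time slot 2 → {Physics, Algebra, Statistics}; time slot 3 → {Civics, Logic}; time slot 4 → {Geology, Latin, Art}. Every pair that conflicts lands in different time slots.

4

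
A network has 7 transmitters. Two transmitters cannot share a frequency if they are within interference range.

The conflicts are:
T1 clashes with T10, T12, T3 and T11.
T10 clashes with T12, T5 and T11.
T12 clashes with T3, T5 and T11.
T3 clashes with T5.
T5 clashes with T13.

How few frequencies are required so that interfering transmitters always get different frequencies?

4

T1, T10, T12, T11 are mutually in conflict, so at least 4 frequencies are needed.
4 frequencies suffice: T1=2, T10=3, T12=1, T3=3, T5=2, T11=4, T13=1. No two conflicting transmitters share a frequency.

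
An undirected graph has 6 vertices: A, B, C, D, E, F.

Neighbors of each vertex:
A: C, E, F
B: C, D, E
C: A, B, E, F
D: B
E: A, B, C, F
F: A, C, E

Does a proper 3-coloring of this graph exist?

No

A, C, E, F form a clique, so at least 4 colors are needed.
So 3 colors are not enough.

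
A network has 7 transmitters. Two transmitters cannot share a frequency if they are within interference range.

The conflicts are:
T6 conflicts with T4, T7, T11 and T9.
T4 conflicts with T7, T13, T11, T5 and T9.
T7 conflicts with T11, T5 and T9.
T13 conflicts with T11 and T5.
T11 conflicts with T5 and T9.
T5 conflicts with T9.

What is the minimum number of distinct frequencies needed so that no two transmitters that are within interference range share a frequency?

T6, T4, T7, T11, T9 all conflict with each other, so at least 5 frequencies are needed.
5 frequencies suffice: frequency 1 → {T4}; frequency 2 → {T11}; frequency 3 → {T6, T5}; frequency 4 → {T7, T13}; frequency 5 → {T9}. Every pair that conflicts lands in different frequencies.

5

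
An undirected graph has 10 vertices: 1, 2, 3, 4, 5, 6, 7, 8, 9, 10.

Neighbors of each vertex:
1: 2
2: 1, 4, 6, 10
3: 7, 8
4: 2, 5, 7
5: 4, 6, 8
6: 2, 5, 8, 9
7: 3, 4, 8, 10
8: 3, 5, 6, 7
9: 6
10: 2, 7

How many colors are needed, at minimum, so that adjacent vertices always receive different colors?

3

5, 6, 8 form a triangle, so at least 3 colors are needed.
A valid assignment using 3 colors: 1=blue, 2=red, 3=blue, 4=blue, 5=red, 6=blue, 7=red, 8=green, 9=red, 10=blue. No two adjacent vertices share a color.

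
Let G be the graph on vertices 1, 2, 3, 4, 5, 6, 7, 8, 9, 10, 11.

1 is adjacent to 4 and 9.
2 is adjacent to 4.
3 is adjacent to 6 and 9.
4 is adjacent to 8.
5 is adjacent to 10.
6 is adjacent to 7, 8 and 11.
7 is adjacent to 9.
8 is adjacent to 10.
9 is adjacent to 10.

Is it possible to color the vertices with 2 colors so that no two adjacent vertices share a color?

The cycle 10-9-7-6-8-10 has odd length 5, so it cannot be 2-colored; at least 3 colors are needed.
So 2 colors are not enough.

No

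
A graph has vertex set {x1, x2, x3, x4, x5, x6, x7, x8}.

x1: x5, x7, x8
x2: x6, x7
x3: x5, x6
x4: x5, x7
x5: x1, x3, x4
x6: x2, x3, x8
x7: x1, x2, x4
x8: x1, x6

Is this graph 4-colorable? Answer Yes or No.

Yes

The chromatic number is 3. The cycle x8-x1-x5-x3-x6-x8 has odd length 5, so it cannot be 2-colored; at least 3 colors are needed.
3 colors suffice: color 1 → {x5, x6, x7}; color 2 → {x1, x2, x3, x4}; color 3 → {x8}.
Since 4 ≥ 3, a proper 4-coloring certainly exists.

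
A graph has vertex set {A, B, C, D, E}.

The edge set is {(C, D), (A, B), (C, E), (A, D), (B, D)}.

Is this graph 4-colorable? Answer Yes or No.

The chromatic number is 3. A, B, D are mutually adjacent, so at least 3 colors are needed.
One proper 3-coloring: A=2, B=3, C=2, D=1, E=1.
Since 4 ≥ 3, a proper 4-coloring certainly exists.

Yes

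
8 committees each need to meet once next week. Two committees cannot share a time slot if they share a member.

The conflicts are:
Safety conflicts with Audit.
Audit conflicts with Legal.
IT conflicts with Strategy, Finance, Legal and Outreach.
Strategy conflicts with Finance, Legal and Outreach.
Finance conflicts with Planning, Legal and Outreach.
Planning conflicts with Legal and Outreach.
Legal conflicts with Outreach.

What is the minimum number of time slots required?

IT, Strategy, Finance, Legal, Outreach pairwise conflict, so at least 5 time slots are needed.
A valid assignment using 5 time slots: Safety=1, Audit=2, IT=5, Strategy=4, Finance=2, Planning=4, Legal=1, Outreach=3. No two conflicting committees share a time slot.

5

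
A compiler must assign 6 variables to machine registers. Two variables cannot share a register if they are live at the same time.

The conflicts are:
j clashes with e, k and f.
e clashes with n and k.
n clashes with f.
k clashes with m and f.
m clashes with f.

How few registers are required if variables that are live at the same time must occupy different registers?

3

j, e, k are mutually in conflict, so at least 3 registers are needed.
Using 3 registers: j=3, e=2, n=1, k=1, m=3, f=2. Each listed conflict is separated.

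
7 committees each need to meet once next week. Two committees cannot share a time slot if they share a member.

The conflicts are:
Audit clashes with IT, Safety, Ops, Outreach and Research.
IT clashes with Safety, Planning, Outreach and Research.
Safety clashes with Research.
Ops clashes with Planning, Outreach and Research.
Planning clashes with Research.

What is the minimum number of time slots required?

Audit, IT, Safety, Research all conflict with each other, so at least 4 time slots are needed.
Using 4 time slots: Audit=3, IT=2, Safety=4, Ops=2, Planning=3, Outreach=1, Research=1. Each listed conflict is separated.

4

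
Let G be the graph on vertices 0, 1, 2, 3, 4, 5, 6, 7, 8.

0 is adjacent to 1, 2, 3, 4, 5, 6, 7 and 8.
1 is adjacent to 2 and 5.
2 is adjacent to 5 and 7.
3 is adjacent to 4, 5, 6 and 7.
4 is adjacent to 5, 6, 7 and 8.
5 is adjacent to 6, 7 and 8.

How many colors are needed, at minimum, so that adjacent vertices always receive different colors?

0, 3, 4, 5, 7 are pairwise adjacent (a clique of size 5), so at least 5 colors are needed.
5 colors suffice: color red → {5}; color blue → {0}; color green → {2, 4}; color yellow → {1, 3, 8}; color purple → {6, 7}. No two adjacent vertices share a color.

5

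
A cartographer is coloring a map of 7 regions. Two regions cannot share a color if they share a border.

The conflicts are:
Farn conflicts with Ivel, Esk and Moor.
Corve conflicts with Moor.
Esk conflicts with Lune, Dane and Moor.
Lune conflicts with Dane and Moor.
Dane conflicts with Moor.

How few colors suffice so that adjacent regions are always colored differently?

4

Esk, Lune, Dane, Moor all conflict with each other, so at least 4 colors are needed.
A valid assignment using 4 colors: Farn=3, Corve=2, Ivel=1, Esk=2, Lune=3, Dane=4, Moor=1. Every pair that conflicts lands in different colors.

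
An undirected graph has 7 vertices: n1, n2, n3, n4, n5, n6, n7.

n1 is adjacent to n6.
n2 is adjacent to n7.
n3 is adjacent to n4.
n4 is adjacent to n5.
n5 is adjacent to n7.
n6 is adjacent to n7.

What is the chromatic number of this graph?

n4 and n5 are adjacent, so at least 2 colors are needed.
2 colors suffice: color R → {n1, n4, n7}; color B → {n2, n3, n5, n6}. Each edge has distinct colors on its endpoints.

2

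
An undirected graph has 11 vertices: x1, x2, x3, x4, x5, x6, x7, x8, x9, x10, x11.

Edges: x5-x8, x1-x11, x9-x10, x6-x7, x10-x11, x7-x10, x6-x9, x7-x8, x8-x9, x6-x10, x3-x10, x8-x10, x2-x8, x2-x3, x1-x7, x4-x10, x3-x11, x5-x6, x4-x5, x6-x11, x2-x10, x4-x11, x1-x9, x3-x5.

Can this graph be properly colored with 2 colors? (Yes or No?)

x2, x8, x10 form a triangle, so at least 3 colors are needed.
So 2 colors are not enough.

No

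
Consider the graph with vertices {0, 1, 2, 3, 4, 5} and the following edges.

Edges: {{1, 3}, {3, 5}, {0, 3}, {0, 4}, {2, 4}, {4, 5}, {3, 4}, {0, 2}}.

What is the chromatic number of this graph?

0, 2, 4 are mutually adjacent, so at least 3 colors are needed.
3 colors suffice: color red → {1, 4}; color blue → {2, 3}; color green → {0, 5}. Every edge joins two different colors.

3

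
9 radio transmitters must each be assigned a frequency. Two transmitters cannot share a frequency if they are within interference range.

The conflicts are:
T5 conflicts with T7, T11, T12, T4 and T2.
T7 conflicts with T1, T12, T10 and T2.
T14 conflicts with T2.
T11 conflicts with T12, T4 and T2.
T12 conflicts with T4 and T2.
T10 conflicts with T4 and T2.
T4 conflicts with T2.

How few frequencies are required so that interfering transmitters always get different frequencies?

T5, T11, T12, T4, T2 are mutually in conflict, so at least 5 frequencies are needed.
5 frequencies suffice: frequency 1 → {T1, T2}; frequency 2 → {T14, T12, T10}; frequency 3 → {T5}; frequency 4 → {T7, T4}; frequency 5 → {T11}. No two conflicting transmitters share a frequency.

5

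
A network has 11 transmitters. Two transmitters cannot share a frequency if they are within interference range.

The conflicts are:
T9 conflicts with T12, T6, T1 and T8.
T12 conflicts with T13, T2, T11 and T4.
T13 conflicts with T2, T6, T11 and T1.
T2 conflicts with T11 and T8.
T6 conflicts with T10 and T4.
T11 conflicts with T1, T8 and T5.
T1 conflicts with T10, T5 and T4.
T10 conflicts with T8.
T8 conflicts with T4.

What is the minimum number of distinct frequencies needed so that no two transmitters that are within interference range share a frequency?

T12, T13, T2, T11 are mutually in conflict, so at least 4 frequencies are needed.
4 frequencies suffice: frequency 1 → {T12, T6, T1, T8}; frequency 2 → {T9, T11, T10, T4}; frequency 3 → {T13, T5}; frequency 4 → {T2}. Every pair that conflicts lands in different frequencies.

4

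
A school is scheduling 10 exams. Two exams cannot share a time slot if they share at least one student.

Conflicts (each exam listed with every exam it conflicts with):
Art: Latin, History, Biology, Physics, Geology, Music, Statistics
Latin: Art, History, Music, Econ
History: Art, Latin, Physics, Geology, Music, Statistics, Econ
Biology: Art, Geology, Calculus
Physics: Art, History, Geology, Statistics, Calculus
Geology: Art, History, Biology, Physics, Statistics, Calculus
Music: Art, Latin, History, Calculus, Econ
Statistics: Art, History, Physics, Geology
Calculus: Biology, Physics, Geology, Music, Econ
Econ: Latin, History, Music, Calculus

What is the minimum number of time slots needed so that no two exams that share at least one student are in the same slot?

Art, History, Physics, Geology, Statistics all conflict with each other, so at least 5 time slots are needed.
Using 5 time slots: Art=1, Latin=5, History=2, Biology=2, Physics=4, Geology=3, Music=3, Statistics=5, Calculus=1, Econ=4. No two conflicting exams share a time slot.

5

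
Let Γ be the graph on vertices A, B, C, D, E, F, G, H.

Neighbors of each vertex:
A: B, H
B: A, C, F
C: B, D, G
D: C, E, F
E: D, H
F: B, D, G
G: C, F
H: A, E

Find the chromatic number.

2

D and E are adjacent, so at least 2 colors are needed.
2 colors suffice: color 1 → {A, C, E, F}; color 2 → {B, D, G, H}. No two adjacent vertices share a color.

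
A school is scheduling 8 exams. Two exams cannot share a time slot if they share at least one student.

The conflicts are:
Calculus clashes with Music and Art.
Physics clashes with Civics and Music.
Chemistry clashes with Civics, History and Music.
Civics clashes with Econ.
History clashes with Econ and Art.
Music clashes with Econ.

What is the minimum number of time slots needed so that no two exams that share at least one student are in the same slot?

The cycle Chemistry-History-Art-Calculus-Music-Chemistry has odd length 5, so it cannot be 2-colored; at least 3 time slots are needed.
A valid assignment using 3 time slots: Calculus=3, Physics=2, Chemistry=2, Civics=1, History=1, Music=1, Econ=2, Art=2. Every pair that conflicts lands in different time slots.

3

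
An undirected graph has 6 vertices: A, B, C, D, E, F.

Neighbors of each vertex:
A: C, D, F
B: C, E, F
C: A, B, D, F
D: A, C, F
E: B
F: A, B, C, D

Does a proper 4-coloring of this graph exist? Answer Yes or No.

The chromatic number is 4. A, C, D, F are pairwise adjacent (a clique of size 4), so at least 4 colors are needed.
4 colors suffice: color 1 → {C, E}; color 2 → {F}; color 3 → {A, B}; color 4 → {D}.
That is already a proper 4-coloring.

Yes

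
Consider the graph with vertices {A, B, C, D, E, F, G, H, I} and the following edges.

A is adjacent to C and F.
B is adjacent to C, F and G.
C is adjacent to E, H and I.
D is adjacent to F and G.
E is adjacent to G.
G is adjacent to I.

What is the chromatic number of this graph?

2

B and G are adjacent, so at least 2 colors are needed.
2 colors suffice: A=blue, B=blue, C=red, D=blue, E=blue, F=red, G=red, H=blue, I=blue. No two adjacent vertices share a color.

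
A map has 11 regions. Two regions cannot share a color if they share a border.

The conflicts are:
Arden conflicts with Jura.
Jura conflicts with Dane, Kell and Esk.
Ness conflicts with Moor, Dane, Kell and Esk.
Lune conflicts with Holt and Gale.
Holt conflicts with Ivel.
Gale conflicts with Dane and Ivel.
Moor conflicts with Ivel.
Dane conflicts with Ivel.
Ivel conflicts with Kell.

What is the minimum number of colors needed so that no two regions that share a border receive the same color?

3

Gale, Dane, Ivel all conflict with each other, so at least 3 colors are needed.
3 colors suffice: color 1 → {Jura, Ness, Lune, Ivel}; color 2 → {Arden, Holt, Moor, Dane, Kell, Esk}; color 3 → {Gale}. No two conflicting regions share a color.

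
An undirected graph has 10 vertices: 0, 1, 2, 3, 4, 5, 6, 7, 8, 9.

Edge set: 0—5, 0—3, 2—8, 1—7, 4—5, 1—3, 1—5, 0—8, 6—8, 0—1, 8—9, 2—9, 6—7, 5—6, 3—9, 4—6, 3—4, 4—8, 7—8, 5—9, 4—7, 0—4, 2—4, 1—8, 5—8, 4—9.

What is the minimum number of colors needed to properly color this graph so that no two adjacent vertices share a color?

0, 1, 5, 8 form a clique, so at least 4 colors are needed.
4 colors suffice: color red → {3, 8}; color blue → {1, 4}; color green → {2, 5, 7}; color yellow → {0, 6, 9}. No two adjacent vertices share a color.

4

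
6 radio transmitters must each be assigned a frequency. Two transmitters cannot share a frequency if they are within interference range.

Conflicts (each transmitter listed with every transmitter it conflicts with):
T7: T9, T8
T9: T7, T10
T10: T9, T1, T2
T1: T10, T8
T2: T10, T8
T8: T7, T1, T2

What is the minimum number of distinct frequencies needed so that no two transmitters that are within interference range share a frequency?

3

The cycle T10-T9-T7-T8-T1-T10 has odd length 5, so it cannot be 2-colored; at least 3 frequencies are needed.
3 frequencies suffice: frequency 1 → {T10, T8}; frequency 2 → {T7, T1, T2}; frequency 3 → {T9}. No two conflicting transmitters share a frequency.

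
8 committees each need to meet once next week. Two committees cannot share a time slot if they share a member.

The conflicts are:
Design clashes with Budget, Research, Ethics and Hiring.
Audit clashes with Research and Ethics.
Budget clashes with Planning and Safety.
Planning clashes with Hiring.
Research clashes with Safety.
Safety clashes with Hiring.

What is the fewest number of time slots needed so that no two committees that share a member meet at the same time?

2

Research and Safety conflict, so at least 2 time slots are needed.
2 time slots suffice: time slot 1 → {Design, Audit, Planning, Safety}; time slot 2 → {Budget, Research, Ethics, Hiring}. Every pair that conflicts lands in different time slots.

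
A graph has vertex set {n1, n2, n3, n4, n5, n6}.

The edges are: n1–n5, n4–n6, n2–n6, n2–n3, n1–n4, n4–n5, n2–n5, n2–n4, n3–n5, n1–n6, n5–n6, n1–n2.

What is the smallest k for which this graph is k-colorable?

n1, n2, n4, n5, n6 form a clique, so at least 5 colors are needed.
5 colors suffice: color red → {n2}; color blue → {n5}; color green → {n3, n4}; color yellow → {n1}; color purple → {n6}. No two adjacent vertices share a color.

5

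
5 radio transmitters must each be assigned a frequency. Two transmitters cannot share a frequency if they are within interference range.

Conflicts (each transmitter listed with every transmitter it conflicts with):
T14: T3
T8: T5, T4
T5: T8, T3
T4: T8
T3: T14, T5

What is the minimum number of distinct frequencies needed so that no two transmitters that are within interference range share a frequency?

2

T8 and T4 conflict, so at least 2 frequencies are needed.
2 frequencies suffice: frequency 1 → {T8, T3}; frequency 2 → {T14, T5, T4}. Each listed conflict is separated.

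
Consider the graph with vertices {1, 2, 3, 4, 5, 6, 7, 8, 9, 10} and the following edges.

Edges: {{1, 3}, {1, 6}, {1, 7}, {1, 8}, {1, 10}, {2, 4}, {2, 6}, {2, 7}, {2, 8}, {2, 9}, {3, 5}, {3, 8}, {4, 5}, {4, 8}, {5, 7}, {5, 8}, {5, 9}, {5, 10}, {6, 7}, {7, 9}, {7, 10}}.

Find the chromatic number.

5, 7, 10 are pairwise adjacent, so at least 3 colors are needed.
A valid assignment using 3 colors: 1=red, 2=red, 3=green, 4=green, 5=red, 6=green, 7=blue, 8=blue, 9=green, 10=green. Every edge joins two different colors.

3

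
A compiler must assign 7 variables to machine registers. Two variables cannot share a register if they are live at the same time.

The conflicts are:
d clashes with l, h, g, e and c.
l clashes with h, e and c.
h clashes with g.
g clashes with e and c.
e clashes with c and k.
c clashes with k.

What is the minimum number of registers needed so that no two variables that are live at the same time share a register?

d, g, e, c are mutually in conflict, so at least 4 registers are needed.
4 registers suffice: register 1 → {h, c}; register 2 → {d, k}; register 3 → {e}; register 4 → {l, g}. Each listed conflict is separated.

4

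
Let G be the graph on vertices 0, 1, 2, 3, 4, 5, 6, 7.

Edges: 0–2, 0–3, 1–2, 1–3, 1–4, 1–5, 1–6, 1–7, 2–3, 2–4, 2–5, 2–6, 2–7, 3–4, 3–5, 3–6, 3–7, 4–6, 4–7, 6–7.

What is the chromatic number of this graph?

1, 2, 3, 4, 6, 7 are pairwise adjacent (a clique of size 6), so at least 6 colors are needed.
One proper 6-coloring: 0=green, 1=green, 2=blue, 3=red, 4=yellow, 5=yellow, 6=purple, 7=orange. Each edge has distinct colors on its endpoints.

6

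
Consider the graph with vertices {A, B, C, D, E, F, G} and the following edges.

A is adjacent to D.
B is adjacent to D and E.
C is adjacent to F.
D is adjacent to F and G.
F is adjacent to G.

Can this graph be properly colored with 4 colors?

The chromatic number is 3. D, F, G form a triangle, so at least 3 colors are needed.
One proper 3-coloring: A=2, B=2, C=1, D=1, E=1, F=2, G=3.
Since 4 ≥ 3, a proper 4-coloring certainly exists.

Yes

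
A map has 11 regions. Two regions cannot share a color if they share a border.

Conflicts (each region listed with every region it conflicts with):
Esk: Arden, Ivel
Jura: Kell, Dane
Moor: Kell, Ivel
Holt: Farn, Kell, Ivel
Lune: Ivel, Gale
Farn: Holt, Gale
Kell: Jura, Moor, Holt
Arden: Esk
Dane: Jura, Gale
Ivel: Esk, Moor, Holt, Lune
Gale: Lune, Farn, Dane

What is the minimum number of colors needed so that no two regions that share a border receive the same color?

3

The cycle Gale-Lune-Ivel-Holt-Farn-Gale has odd length 5, so it cannot be 2-colored; at least 3 colors are needed.
A valid assignment using 3 colors: Esk=2, Jura=3, Moor=2, Holt=2, Lune=2, Farn=3, Kell=1, Arden=1, Dane=2, Ivel=1, Gale=1. No two conflicting regions share a color.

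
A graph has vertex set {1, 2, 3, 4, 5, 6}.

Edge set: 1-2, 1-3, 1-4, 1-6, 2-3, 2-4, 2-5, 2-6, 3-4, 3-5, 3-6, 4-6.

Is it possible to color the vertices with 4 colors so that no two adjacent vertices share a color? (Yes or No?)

1, 2, 3, 4, 6 form a clique, so at least 5 colors are needed.
So 4 colors are not enough.

No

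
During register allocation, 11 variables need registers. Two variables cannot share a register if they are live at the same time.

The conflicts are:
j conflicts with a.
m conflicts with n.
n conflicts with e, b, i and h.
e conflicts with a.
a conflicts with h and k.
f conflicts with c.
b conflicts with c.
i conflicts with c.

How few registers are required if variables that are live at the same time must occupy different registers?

2

b and c conflict, so at least 2 registers are needed.
Using 2 registers: j=2, m=2, n=1, e=2, a=1, f=2, b=2, i=2, h=2, c=1, k=2. Each listed conflict is separated.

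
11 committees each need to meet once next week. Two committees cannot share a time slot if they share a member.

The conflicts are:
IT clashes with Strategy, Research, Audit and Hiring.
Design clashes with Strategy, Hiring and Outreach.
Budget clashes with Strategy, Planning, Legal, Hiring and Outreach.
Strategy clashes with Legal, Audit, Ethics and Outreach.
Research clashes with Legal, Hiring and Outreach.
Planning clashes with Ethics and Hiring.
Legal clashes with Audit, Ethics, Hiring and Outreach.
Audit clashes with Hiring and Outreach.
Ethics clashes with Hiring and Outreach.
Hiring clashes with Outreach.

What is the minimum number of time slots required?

Research, Legal, Hiring, Outreach pairwise conflict, so at least 4 time slots are needed.
A valid assignment using 4 time slots: IT=2, Design=3, Budget=4, Strategy=1, Research=4, Planning=2, Legal=3, Audit=4, Ethics=4, Hiring=1, Outreach=2. Each listed conflict is separated.

4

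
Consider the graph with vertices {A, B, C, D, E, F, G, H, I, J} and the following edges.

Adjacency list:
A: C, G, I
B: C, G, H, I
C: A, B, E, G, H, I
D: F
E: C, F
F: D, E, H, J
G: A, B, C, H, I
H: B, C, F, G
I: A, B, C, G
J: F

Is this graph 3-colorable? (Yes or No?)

B, C, G, H form a clique, so at least 4 colors are needed.
So 3 colors are not enough.

No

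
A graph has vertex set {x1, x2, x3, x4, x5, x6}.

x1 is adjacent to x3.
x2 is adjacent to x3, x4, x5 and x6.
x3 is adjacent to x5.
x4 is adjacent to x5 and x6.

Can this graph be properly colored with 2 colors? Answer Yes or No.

x2, x3, x5 form a triangle, so at least 3 colors are needed.
So 2 colors are not enough.

No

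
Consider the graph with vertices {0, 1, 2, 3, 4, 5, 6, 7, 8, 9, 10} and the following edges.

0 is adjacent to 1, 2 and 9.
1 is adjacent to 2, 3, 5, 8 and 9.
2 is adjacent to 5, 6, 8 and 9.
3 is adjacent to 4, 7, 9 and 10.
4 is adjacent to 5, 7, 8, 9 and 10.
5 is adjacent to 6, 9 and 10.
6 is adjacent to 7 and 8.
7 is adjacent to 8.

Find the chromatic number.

0, 1, 2, 9 are mutually adjacent (a clique of size 4), so at least 4 colors are needed.
4 colors suffice: color a → {1, 4, 6}; color b → {8, 9, 10}; color c → {0, 3, 5}; color d → {2, 7}. Every edge joins two different colors.

4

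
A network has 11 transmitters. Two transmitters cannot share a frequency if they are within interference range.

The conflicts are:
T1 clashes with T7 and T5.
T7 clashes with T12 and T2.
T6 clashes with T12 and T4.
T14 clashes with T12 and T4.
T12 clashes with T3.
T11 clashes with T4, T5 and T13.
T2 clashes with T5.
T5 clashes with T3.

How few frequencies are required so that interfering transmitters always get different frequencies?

3

The cycle T5-T2-T7-T12-T3-T5 has odd length 5, so it cannot be 2-colored; at least 3 frequencies are needed.
3 frequencies suffice: frequency 1 → {T12, T4, T5, T13}; frequency 2 → {T7, T6, T14, T11, T3}; frequency 3 → {T1, T2}. No two conflicting transmitters share a frequency.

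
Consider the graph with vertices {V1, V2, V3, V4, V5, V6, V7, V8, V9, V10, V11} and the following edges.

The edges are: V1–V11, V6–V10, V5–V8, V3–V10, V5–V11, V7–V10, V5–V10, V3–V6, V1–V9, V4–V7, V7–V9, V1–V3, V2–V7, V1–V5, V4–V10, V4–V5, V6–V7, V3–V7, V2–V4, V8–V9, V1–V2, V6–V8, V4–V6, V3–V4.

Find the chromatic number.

5

V3, V4, V6, V7, V10 are pairwise adjacent (a clique of size 5), so at least 5 colors are needed.
A valid assignment using 5 colors: V1=1, V2=3, V3=4, V4=1, V5=2, V6=5, V7=2, V8=1, V9=3, V10=3, V11=3. Every edge joins two different colors.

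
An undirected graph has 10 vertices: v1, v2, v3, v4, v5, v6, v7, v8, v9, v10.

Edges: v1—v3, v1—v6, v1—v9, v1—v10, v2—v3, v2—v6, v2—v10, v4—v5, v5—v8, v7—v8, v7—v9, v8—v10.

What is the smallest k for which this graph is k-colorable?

The cycle v9-v1-v10-v8-v7-v9 has odd length 5, so it cannot be 2-colored; at least 3 colors are needed.
3 colors suffice: color 1 → {v1, v2, v4, v8}; color 2 → {v3, v5, v6, v9, v10}; color 3 → {v7}. Each edge has distinct colors on its endpoints.

3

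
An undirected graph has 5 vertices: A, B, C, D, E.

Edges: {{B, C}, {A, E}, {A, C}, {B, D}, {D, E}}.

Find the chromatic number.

3

The cycle D-B-C-A-E-D has odd length 5, so it cannot be 2-colored; at least 3 colors are needed.
A valid assignment using 3 colors: A=2, B=2, C=1, D=3, E=1. Each edge has distinct colors on its endpoints.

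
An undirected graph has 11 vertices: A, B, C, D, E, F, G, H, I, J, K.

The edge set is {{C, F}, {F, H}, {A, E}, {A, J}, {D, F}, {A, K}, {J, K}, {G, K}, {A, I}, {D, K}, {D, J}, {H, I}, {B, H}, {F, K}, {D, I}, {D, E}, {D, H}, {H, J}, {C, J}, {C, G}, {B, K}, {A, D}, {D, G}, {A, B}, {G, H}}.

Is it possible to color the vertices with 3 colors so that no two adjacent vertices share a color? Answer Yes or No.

A, D, J, K form a clique, so at least 4 colors are needed.
So 3 colors are not enough.

No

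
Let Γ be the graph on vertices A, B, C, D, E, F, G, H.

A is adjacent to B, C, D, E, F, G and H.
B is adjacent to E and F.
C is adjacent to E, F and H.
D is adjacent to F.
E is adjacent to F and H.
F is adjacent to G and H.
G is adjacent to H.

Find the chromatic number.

A, C, E, F, H form a clique, so at least 5 colors are needed.
5 colors suffice: color 1 → {F}; color 2 → {A}; color 3 → {B, D, H}; color 4 → {E, G}; color 5 → {C}. Each edge has distinct colors on its endpoints.

5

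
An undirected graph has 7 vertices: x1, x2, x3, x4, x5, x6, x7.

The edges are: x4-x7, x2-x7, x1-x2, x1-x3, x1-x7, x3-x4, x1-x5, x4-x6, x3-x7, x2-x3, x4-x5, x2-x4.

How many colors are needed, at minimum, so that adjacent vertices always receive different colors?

x1, x2, x3, x7 form a clique, so at least 4 colors are needed.
A valid assignment using 4 colors: x1=1, x2=2, x3=4, x4=1, x5=2, x6=2, x7=3. No two adjacent vertices share a color.

4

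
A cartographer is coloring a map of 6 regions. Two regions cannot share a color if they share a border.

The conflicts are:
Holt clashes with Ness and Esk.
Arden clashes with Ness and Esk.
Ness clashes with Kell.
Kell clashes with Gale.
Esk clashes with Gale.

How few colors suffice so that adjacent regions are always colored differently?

The cycle Ness-Kell-Gale-Esk-Arden-Ness has odd length 5, so it cannot be 2-colored; at least 3 colors are needed.
3 colors suffice: Holt=2, Arden=2, Ness=1, Kell=3, Esk=1, Gale=2. Each listed conflict is separated.

3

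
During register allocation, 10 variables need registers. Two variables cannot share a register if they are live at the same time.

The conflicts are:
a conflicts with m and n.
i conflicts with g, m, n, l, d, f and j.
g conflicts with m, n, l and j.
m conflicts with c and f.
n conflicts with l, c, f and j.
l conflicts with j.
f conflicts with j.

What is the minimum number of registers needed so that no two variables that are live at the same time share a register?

5

i, g, n, l, j all conflict with each other, so at least 5 registers are needed.
A valid assignment using 5 registers: a=1, i=1, g=4, m=2, n=2, l=5, d=2, c=1, f=4, j=3. Each listed conflict is separated.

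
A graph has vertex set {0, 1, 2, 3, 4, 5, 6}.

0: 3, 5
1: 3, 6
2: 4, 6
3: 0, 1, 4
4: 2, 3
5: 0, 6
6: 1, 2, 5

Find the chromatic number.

3

The cycle 6-5-0-3-1-6 has odd length 5, so it cannot be 2-colored; at least 3 colors are needed.
3 colors suffice: color red → {3, 6}; color blue → {0, 1, 4}; color green → {2, 5}. Each edge has distinct colors on its endpoints.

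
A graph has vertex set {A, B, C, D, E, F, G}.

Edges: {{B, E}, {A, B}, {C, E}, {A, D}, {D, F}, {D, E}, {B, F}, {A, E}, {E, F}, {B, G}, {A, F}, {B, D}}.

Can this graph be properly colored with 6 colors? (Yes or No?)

Yes

The chromatic number is 5. A, B, D, E, F form a clique, so at least 5 colors are needed.
5 colors suffice: color 1 → {B, C}; color 2 → {E, G}; color 3 → {D}; color 4 → {A}; color 5 → {F}.
Since 6 ≥ 5, a proper 6-coloring certainly exists.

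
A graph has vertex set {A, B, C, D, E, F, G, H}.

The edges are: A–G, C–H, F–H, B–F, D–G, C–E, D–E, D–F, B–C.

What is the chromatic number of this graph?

3

The cycle D-E-C-B-F-D has odd length 5, so it cannot be 2-colored; at least 3 colors are needed.
One proper 3-coloring: A=2, B=2, C=1, D=2, E=3, F=1, G=1, H=2. Each edge has distinct colors on its endpoints.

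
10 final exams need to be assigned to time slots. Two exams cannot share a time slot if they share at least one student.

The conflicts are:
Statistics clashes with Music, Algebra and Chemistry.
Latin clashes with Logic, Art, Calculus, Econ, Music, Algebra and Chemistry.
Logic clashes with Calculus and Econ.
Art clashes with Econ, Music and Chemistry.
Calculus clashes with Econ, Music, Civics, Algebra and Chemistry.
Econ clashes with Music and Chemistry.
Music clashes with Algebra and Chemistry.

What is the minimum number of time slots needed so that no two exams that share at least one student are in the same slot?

5

Latin, Art, Econ, Music, Chemistry are mutually in conflict, so at least 5 time slots are needed.
5 time slots suffice: Statistics=1, Latin=1, Logic=2, Art=3, Calculus=3, Econ=4, Music=2, Civics=1, Algebra=4, Chemistry=5. Each listed conflict is separated.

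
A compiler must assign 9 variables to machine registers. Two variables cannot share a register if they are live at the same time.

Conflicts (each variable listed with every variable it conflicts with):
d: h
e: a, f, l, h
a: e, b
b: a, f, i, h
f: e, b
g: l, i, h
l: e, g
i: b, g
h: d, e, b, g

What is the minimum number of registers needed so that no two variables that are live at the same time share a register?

2

g and l conflict, so at least 2 registers are needed.
2 registers suffice: register 1 → {a, f, l, i, h}; register 2 → {d, e, b, g}. Every pair that conflicts lands in different registers.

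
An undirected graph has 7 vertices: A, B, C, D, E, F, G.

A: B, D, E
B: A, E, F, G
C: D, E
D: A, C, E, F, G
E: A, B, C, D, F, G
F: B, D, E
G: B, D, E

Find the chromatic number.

B, E, G form a triangle, so at least 3 colors are needed.
A valid assignment using 3 colors: A=3, B=2, C=3, D=2, E=1, F=3, G=3. Every edge joins two different colors.

3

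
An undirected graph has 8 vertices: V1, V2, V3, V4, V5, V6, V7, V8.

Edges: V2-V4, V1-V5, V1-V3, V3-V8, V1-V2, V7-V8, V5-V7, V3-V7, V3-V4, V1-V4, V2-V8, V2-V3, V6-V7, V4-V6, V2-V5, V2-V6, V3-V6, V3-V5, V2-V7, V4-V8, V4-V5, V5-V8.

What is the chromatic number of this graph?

5

V2, V3, V5, V7, V8 are mutually adjacent (a clique of size 5), so at least 5 colors are needed.
5 colors suffice: color R → {V2}; color B → {V3}; color G → {V4, V7}; color Y → {V5, V6}; color P → {V1, V8}. Each edge has distinct colors on its endpoints.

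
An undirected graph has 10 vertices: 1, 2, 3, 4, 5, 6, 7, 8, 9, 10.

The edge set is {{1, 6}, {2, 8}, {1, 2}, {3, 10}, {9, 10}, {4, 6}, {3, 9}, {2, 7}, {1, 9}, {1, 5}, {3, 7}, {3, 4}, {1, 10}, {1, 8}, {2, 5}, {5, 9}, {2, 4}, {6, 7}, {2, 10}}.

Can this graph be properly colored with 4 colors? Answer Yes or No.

The chromatic number is 3. 1, 2, 10 form a triangle, so at least 3 colors are needed.
3 colors suffice: color red → {1, 3}; color blue → {2, 6, 9}; color green → {4, 5, 7, 8, 10}.
Since 4 ≥ 3, a proper 4-coloring certainly exists.

Yes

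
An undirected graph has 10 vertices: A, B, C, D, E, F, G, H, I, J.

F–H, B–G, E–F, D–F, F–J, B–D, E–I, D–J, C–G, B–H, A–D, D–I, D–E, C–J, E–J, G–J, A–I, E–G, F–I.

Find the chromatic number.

D, E, F, J are mutually adjacent (a clique of size 4), so at least 4 colors are needed.
4 colors suffice: color red → {D, G, H}; color blue → {A, B, C, F}; color green → {I, J}; color yellow → {E}. Each edge has distinct colors on its endpoints.

4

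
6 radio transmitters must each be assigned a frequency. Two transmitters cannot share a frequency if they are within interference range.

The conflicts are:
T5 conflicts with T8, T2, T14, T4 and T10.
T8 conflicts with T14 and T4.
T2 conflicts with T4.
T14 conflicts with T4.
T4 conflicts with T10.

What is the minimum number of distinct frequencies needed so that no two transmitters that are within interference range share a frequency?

4

T5, T8, T14, T4 all conflict with each other, so at least 4 frequencies are needed.
4 frequencies suffice: frequency 1 → {T5}; frequency 2 → {T4}; frequency 3 → {T2, T14, T10}; frequency 4 → {T8}. Every pair that conflicts lands in different frequencies.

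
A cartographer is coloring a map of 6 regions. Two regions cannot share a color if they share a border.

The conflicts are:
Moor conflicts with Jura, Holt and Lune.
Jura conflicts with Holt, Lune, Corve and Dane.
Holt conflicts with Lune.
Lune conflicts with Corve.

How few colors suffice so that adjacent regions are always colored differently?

Moor, Jura, Holt, Lune all conflict with each other, so at least 4 colors are needed.
A valid assignment using 4 colors: Moor=3, Jura=1, Holt=4, Lune=2, Corve=3, Dane=2. Each listed conflict is separated.

4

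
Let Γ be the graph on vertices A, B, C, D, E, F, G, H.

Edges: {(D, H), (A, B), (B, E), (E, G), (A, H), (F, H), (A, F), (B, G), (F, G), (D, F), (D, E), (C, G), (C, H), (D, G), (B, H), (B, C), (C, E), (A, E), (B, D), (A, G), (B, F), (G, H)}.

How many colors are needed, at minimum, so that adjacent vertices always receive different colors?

5

B, D, F, G, H are mutually adjacent (a clique of size 5), so at least 5 colors are needed.
5 colors suffice: color 1 → {G}; color 2 → {B}; color 3 → {E, H}; color 4 → {A, C, D}; color 5 → {F}. Every edge joins two different colors.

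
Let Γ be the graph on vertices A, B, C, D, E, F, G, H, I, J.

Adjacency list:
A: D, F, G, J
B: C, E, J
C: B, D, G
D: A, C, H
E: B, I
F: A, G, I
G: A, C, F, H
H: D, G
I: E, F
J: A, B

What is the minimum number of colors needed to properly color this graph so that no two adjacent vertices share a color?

A, F, G form a triangle, so at least 3 colors are needed.
3 colors suffice: color red → {A, B, H, I}; color blue → {D, E, G, J}; color green → {C, F}. Each edge has distinct colors on its endpoints.

3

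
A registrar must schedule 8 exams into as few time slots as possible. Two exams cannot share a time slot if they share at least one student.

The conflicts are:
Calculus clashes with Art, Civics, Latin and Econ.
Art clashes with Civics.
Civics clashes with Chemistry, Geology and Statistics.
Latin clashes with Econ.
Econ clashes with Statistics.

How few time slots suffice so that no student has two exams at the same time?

3

Calculus, Art, Civics pairwise conflict, so at least 3 time slots are needed.
Using 3 time slots: Calculus=2, Art=3, Civics=1, Chemistry=2, Geology=2, Latin=3, Econ=1, Statistics=2. Each listed conflict is separated.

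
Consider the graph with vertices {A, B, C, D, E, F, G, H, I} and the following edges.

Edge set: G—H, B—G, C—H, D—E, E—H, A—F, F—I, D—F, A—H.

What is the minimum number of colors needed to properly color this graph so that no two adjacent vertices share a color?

3

The cycle F-D-E-H-A-F has odd length 5, so it cannot be 2-colored; at least 3 colors are needed.
3 colors suffice: color 1 → {B, F, H}; color 2 → {A, C, E, G, I}; color 3 → {D}. No two adjacent vertices share a color.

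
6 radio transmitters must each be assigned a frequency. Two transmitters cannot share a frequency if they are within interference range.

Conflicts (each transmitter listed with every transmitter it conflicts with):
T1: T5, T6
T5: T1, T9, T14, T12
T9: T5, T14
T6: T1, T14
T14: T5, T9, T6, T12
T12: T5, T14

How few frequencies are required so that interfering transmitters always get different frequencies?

3

T5, T14, T12 are mutually in conflict, so at least 3 frequencies are needed.
Using 3 frequencies: T1=1, T5=2, T9=3, T6=2, T14=1, T12=3. No two conflicting transmitters share a frequency.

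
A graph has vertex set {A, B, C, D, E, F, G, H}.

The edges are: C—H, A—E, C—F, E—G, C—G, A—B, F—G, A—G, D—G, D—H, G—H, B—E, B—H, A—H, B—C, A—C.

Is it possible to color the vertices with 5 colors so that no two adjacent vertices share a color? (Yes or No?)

Yes

The chromatic number is 4. A, C, G, H are mutually adjacent (a clique of size 4), so at least 4 colors are needed.
4 colors suffice: A=yellow, B=red, C=green, D=green, E=blue, F=blue, G=red, H=blue.
Since 5 ≥ 4, a proper 5-coloring certainly exists.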